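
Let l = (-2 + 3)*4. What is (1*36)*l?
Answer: 144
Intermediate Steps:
l = 4 (l = 1*4 = 4)
(1*36)*l = (1*36)*4 = 36*4 = 144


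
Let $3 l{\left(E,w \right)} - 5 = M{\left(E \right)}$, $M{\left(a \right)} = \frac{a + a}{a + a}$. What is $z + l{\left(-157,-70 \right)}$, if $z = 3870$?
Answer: $3872$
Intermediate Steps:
$M{\left(a \right)} = 1$ ($M{\left(a \right)} = \frac{2 a}{2 a} = 2 a \frac{1}{2 a} = 1$)
$l{\left(E,w \right)} = 2$ ($l{\left(E,w \right)} = \frac{5}{3} + \frac{1}{3} \cdot 1 = \frac{5}{3} + \frac{1}{3} = 2$)
$z + l{\left(-157,-70 \right)} = 3870 + 2 = 3872$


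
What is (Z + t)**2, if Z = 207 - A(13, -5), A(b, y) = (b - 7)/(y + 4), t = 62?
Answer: 75625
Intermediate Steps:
A(b, y) = (-7 + b)/(4 + y)
Z = 213 (Z = 207 - (-7 + 13)/(4 - 5) = 207 - 6/(-1) = 207 - (-1)*6 = 207 - 1*(-6) = 207 + 6 = 213)
(Z + t)**2 = (213 + 62)**2 = 275**2 = 75625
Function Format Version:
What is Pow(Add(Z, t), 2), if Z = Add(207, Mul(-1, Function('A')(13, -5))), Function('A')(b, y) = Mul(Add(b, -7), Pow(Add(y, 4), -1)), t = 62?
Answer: 75625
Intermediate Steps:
Function('A')(b, y) = Mul(Pow(Add(4, y), -1), Add(-7, b)) (Function('A')(b, y) = Mul(Add(-7, b), Pow(Add(4, y), -1)) = Mul(Pow(Add(4, y), -1), Add(-7, b)))
Z = 213 (Z = Add(207, Mul(-1, Mul(Pow(Add(4, -5), -1), Add(-7, 13)))) = Add(207, Mul(-1, Mul(Pow(-1, -1), 6))) = Add(207, Mul(-1, Mul(-1, 6))) = Add(207, Mul(-1, -6)) = Add(207, 6) = 213)
Pow(Add(Z, t), 2) = Pow(Add(213, 62), 2) = Pow(275, 2) = 75625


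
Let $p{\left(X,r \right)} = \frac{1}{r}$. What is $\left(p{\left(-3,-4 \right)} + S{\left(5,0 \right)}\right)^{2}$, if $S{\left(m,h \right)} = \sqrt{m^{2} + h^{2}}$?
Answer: $\frac{361}{16} \approx 22.563$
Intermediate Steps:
$S{\left(m,h \right)} = \sqrt{h^{2} + m^{2}}$
$\left(p{\left(-3,-4 \right)} + S{\left(5,0 \right)}\right)^{2} = \left(\frac{1}{-4} + \sqrt{0^{2} + 5^{2}}\right)^{2} = \left(- \frac{1}{4} + \sqrt{0 + 25}\right)^{2} = \left(- \frac{1}{4} + \sqrt{25}\right)^{2} = \left(- \frac{1}{4} + 5\right)^{2} = \left(\frac{19}{4}\right)^{2} = \frac{361}{16}$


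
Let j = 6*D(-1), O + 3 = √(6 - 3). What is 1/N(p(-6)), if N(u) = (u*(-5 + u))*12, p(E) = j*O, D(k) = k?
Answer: 19/8784 + 31*√3/26352 ≈ 0.0042006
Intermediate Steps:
O = -3 + √3 (O = -3 + √(6 - 3) = -3 + √3 ≈ -1.2680)
j = -6 (j = 6*(-1) = -6)
p(E) = 18 - 6*√3 (p(E) = -6*(-3 + √3) = 18 - 6*√3)
N(u) = 12*u*(-5 + u)
1/N(p(-6)) = 1/(12*(18 - 6*√3)*(-5 + (18 - 6*√3))) = 1/(12*(18 - 6*√3)*(13 - 6*√3)) = 1/(12*(13 - 6*√3)*(18 - 6*√3))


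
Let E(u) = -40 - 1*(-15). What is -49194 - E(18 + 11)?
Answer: -49169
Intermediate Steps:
E(u) = -25 (E(u) = -40 + 15 = -25)
-49194 - E(18 + 11) = -49194 - 1*(-25) = -49194 + 25 = -49169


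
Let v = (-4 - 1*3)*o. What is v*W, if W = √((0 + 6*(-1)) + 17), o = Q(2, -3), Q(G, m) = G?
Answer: -14*√11 ≈ -46.433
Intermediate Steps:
o = 2
W = √11 (W = √((0 - 6) + 17) = √(-6 + 17) = √11 ≈ 3.3166)
v = -14 (v = (-4 - 1*3)*2 = (-4 - 3)*2 = -7*2 = -14)
v*W = -14*√11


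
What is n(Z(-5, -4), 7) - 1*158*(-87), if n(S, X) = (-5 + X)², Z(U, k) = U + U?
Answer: 13750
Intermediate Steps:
Z(U, k) = 2*U
n(Z(-5, -4), 7) - 1*158*(-87) = (-5 + 7)² - 1*158*(-87) = 2² - 158*(-87) = 4 + 13746 = 13750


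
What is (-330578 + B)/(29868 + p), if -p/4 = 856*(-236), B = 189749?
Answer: -140829/837932 ≈ -0.16807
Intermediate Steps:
p = 808064 (p = -3424*(-236) = -4*(-202016) = 808064)
(-330578 + B)/(29868 + p) = (-330578 + 189749)/(29868 + 808064) = -140829/837932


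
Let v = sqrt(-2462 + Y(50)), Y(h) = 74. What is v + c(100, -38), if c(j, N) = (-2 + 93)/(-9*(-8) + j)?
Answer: 91/172 + 2*I*sqrt(597) ≈ 0.52907 + 48.867*I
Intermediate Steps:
c(j, N) = 91/(72 + j)
v = 2*I*sqrt(597) (v = sqrt(-2462 + 74) = sqrt(-2388) = 2*I*sqrt(597) ≈ 48.867*I)
v + c(100, -38) = 2*I*sqrt(597) + 91/(72 + 100) = 2*I*sqrt(597) + 91/172 = 91/172 + 2*I*sqrt(597)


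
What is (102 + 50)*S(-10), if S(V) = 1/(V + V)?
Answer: -38/5 ≈ -7.6000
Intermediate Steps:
S(V) = 1/(2*V)
(102 + 50)*S(-10) = (102 + 50)*((½)/(-10)) = 152*((½)*(-⅒)) = 152*(-1/20) = -38/5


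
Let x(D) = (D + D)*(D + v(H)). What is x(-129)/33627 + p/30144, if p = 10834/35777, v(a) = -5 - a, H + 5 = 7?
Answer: 6306905840177/6044239651296 ≈ 1.0435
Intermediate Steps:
H = 2 (H = -5 + 7 = 2)
p = 10834/35777 (p = 10834*(1/35777) = 10834/35777 ≈ 0.30282)
x(D) = 2*D*(-7 + D) (x(D) = (D + D)*(D + (-5 - 1*2)) = (2*D)*(D + (-5 - 2)) = (2*D)*(D - 7) = (2*D)*(-7 + D) = 2*D*(-7 + D))
x(-129)/33627 + p/30144 = (2*(-129)*(-7 - 129))/33627 + (10834/35777)/30144 = (2*(-129)*(-136))*(1/33627) + (10834/35777)*(1/30144) = 35088*(1/33627) + 5417/539230944 = 11696/11209 + 5417/539230944 = 6306905840177/6044239651296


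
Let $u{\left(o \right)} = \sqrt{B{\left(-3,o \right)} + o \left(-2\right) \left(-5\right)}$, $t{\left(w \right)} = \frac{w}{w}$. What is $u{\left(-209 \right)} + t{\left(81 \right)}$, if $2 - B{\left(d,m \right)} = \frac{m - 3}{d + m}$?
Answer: $1 + i \sqrt{2089} \approx 1.0 + 45.706 i$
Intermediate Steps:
$t{\left(w \right)} = 1$
$B{\left(d,m \right)} = 2 - \frac{-3 + m}{d + m}$ ($B{\left(d,m \right)} = 2 - \frac{m - 3}{d + m} = 2 - \frac{-3 + m}{d + m}$)
$u{\left(o \right)} = \sqrt{1 + 10 o}$ ($u{\left(o \right)} = \sqrt{\frac{3 + o + 2 \left(-3\right)}{-3 + o} + o \left(-2\right) \left(-5\right)} = \sqrt{\frac{3 + o - 6}{-3 + o} + - 2 o \left(-5\right)} = \sqrt{\frac{-3 + o}{-3 + o} + 10 o} = \sqrt{1 + 10 o}$)
$u{\left(-209 \right)} + t{\left(81 \right)} = \sqrt{1 + 10 \left(-209\right)} + 1 = \sqrt{1 - 2090} + 1 = \sqrt{-2089} + 1 = i \sqrt{2089} + 1 = 1 + i \sqrt{2089}$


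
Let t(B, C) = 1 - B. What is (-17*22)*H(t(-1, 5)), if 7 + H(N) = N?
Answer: 1870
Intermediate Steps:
H(N) = -7 + N
(-17*22)*H(t(-1, 5)) = (-17*22)*(-7 + (1 - 1*(-1))) = -374*(-7 + (1 + 1)) = -374*(-7 + 2) = -374*(-5) = 1870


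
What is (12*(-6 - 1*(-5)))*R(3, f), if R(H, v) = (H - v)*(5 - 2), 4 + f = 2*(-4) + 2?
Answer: -468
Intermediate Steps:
f = -10 (f = -4 + (2*(-4) + 2) = -4 + (-8 + 2) = -4 - 6 = -10)
R(H, v) = -3*v + 3*H (R(H, v) = (H - v)*3 = -3*v + 3*H)
(12*(-6 - 1*(-5)))*R(3, f) = (12*(-6 - 1*(-5)))*(-3*(-10) + 3*3) = (12*(-6 + 5))*(30 + 9) = (12*(-1))*39 = -12*39 = -468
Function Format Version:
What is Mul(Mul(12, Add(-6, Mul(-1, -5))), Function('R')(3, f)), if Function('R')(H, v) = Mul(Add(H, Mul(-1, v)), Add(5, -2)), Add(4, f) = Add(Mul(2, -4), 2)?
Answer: -468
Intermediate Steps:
f = -10 (f = Add(-4, Add(Mul(2, -4), 2)) = Add(-4, Add(-8, 2)) = Add(-4, -6) = -10)
Function('R')(H, v) = Add(Mul(-3, v), Mul(3, H)) (Function('R')(H, v) = Mul(Add(H, Mul(-1, v)), 3) = Add(Mul(-3, v), Mul(3, H)))
Mul(Mul(12, Add(-6, Mul(-1, -5))), Function('R')(3, f)) = Mul(Mul(12, Add(-6, Mul(-1, -5))), Add(Mul(-3, -10), Mul(3, 3))) = Mul(Mul(12, Add(-6, 5)), Add(30, 9)) = Mul(Mul(12, -1), 39) = Mul(-12, 39) = -468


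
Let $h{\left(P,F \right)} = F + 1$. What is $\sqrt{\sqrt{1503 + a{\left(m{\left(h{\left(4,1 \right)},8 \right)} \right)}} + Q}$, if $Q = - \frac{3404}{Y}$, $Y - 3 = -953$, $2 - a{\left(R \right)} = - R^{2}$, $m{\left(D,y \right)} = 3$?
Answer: $\frac{\sqrt{32338 + 9025 \sqrt{1514}}}{95} \approx 6.5187$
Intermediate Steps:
$h{\left(P,F \right)} = 1 + F$
$a{\left(R \right)} = 2 + R^{2}$ ($a{\left(R \right)} = 2 - - R^{2} = 2 + R^{2}$)
$Y = -950$ ($Y = 3 - 953 = -950$)
$Q = \frac{1702}{475}$ ($Q = - \frac{3404}{-950} = \left(-3404\right) \left(- \frac{1}{950}\right) = \frac{1702}{475} \approx 3.5832$)
$\sqrt{\sqrt{1503 + a{\left(m{\left(h{\left(4,1 \right)},8 \right)} \right)}} + Q} = \sqrt{\sqrt{1503 + \left(2 + 3^{2}\right)} + \frac{1702}{475}} = \sqrt{\sqrt{1503 + \left(2 + 9\right)} + \frac{1702}{475}} = \sqrt{\sqrt{1503 + 11} + \frac{1702}{475}} = \sqrt{\sqrt{1514} + \frac{1702}{475}} = \sqrt{\frac{1702}{475} + \sqrt{1514}}$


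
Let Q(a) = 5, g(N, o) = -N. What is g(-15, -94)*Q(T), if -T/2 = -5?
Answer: 75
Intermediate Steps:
T = 10 (T = -2*(-5) = 10)
g(-15, -94)*Q(T) = -1*(-15)*5 = 15*5 = 75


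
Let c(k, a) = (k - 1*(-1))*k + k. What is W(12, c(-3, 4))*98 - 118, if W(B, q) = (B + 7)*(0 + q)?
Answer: 5468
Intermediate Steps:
c(k, a) = k + k*(1 + k) (c(k, a) = (k + 1)*k + k = (1 + k)*k + k = k*(1 + k) + k = k + k*(1 + k))
W(B, q) = q*(7 + B) (W(B, q) = (7 + B)*q = q*(7 + B))
W(12, c(-3, 4))*98 - 118 = ((-3*(2 - 3))*(7 + 12))*98 - 118 = (-3*(-1)*19)*98 - 118 = (3*19)*98 - 118 = 57*98 - 118 = 5586 - 118 = 5468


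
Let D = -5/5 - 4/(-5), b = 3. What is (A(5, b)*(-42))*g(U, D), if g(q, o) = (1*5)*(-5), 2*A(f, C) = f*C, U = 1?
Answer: 7875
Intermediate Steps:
A(f, C) = C*f/2 (A(f, C) = (f*C)/2 = (C*f)/2 = C*f/2)
D = -⅕ (D = -5*⅕ - 4*(-⅕) = -1 + ⅘ = -⅕ ≈ -0.20000)
g(q, o) = -25 (g(q, o) = 5*(-5) = -25)
(A(5, b)*(-42))*g(U, D) = (((½)*3*5)*(-42))*(-25) = ((15/2)*(-42))*(-25) = -315*(-25) = 7875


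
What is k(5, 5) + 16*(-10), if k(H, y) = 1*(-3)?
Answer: -163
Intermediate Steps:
k(H, y) = -3
k(5, 5) + 16*(-10) = -3 + 16*(-10) = -3 - 160 = -163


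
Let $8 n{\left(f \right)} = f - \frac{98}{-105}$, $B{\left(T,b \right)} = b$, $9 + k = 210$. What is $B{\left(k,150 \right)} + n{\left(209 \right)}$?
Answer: $\frac{21149}{120} \approx 176.24$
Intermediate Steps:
$k = 201$ ($k = -9 + 210 = 201$)
$n{\left(f \right)} = \frac{7}{60} + \frac{f}{8}$ ($n{\left(f \right)} = \frac{f - \frac{98}{-105}}{8} = \frac{f - - \frac{14}{15}}{8} = \frac{f + \frac{14}{15}}{8} = \frac{\frac{14}{15} + f}{8} = \frac{7}{60} + \frac{f}{8}$)
$B{\left(k,150 \right)} + n{\left(209 \right)} = 150 + \left(\frac{7}{60} + \frac{1}{8} \cdot 209\right) = 150 + \left(\frac{7}{60} + \frac{209}{8}\right) = 150 + \frac{3149}{120} = \frac{21149}{120}$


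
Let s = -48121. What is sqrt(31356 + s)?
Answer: I*sqrt(16765) ≈ 129.48*I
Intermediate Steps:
sqrt(31356 + s) = sqrt(31356 - 48121) = sqrt(-16765) = I*sqrt(16765)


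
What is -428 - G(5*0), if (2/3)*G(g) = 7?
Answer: -877/2 ≈ -438.50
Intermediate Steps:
G(g) = 21/2 (G(g) = (3/2)*7 = 21/2)
-428 - G(5*0) = -428 - 1*21/2 = -428 - 21/2 = -877/2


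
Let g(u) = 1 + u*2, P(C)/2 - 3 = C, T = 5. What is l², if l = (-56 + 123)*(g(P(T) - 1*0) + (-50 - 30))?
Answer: 9916201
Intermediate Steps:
P(C) = 6 + 2*C
g(u) = 1 + 2*u
l = -3149 (l = (-56 + 123)*((1 + 2*((6 + 2*5) - 1*0)) + (-50 - 30)) = 67*((1 + 2*((6 + 10) + 0)) - 80) = 67*((1 + 2*(16 + 0)) - 80) = 67*((1 + 2*16) - 80) = 67*((1 + 32) - 80) = 67*(33 - 80) = 67*(-47) = -3149)
l² = (-3149)² = 9916201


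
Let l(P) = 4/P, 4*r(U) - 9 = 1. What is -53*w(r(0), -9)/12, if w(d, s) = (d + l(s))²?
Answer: -72557/3888 ≈ -18.662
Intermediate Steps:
r(U) = 5/2 (r(U) = 9/4 + (¼)*1 = 9/4 + ¼ = 5/2)
w(d, s) = (d + 4/s)²
-53*w(r(0), -9)/12 = -53*(4 + (5/2)*(-9))²/(-9)²/12 = -53*(4 - 45/2)²/81/12 = -53*(-37/2)²/81/12 = -53*(1/81)*(1369/4)/12 = -72557/(324*12) = -53*1369/3888 = -72557/3888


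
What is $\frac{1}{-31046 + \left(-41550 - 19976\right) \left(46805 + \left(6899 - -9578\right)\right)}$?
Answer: $- \frac{1}{3893519378} \approx -2.5684 \cdot 10^{-10}$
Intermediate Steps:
$\frac{1}{-31046 + \left(-41550 - 19976\right) \left(46805 + \left(6899 - -9578\right)\right)} = \frac{1}{-31046 - 61526 \left(46805 + \left(6899 + 9578\right)\right)} = \frac{1}{-31046 - 61526 \left(46805 + 16477\right)} = \frac{1}{-31046 - 3893488332} = \frac{1}{-3893519378} = - \frac{1}{3893519378}$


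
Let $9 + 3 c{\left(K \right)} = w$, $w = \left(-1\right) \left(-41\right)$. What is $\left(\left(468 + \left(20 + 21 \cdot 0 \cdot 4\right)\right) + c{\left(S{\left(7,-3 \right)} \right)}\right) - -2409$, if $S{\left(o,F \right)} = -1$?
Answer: $\frac{8723}{3} \approx 2907.7$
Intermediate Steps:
$w = 41$
$c{\left(K \right)} = \frac{32}{3}$ ($c{\left(K \right)} = -3 + \frac{1}{3} \cdot 41 = -3 + \frac{41}{3} = \frac{32}{3}$)
$\left(\left(468 + \left(20 + 21 \cdot 0 \cdot 4\right)\right) + c{\left(S{\left(7,-3 \right)} \right)}\right) - -2409 = \left(\left(468 + \left(20 + 21 \cdot 0 \cdot 4\right)\right) + \frac{32}{3}\right) - -2409 = \left(\left(468 + \left(20 + 21 \cdot 0\right)\right) + \frac{32}{3}\right) + 2409 = \left(\left(468 + \left(20 + 0\right)\right) + \frac{32}{3}\right) + 2409 = \left(\left(468 + 20\right) + \frac{32}{3}\right) + 2409 = \left(488 + \frac{32}{3}\right) + 2409 = \frac{1496}{3} + 2409 = \frac{8723}{3}$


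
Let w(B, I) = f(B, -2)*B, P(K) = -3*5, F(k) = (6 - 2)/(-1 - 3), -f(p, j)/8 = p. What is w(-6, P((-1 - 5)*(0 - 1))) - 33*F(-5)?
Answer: -255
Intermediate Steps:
f(p, j) = -8*p
F(k) = -1 (F(k) = 4/(-4) = 4*(-¼) = -1)
P(K) = -15
w(B, I) = -8*B² (w(B, I) = (-8*B)*B = -8*B²)
w(-6, P((-1 - 5)*(0 - 1))) - 33*F(-5) = -8*(-6)² - 33*(-1) = -8*36 + 33 = -288 + 33 = -255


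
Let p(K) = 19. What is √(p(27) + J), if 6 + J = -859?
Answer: 3*I*√94 ≈ 29.086*I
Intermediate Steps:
J = -865 (J = -6 - 859 = -865)
√(p(27) + J) = √(19 - 865) = √(-846) = 3*I*√94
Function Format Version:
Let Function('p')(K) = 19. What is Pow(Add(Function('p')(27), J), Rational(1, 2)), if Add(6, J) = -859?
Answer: Mul(3, I, Pow(94, Rational(1, 2))) ≈ Mul(29.086, I)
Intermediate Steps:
J = -865 (J = Add(-6, -859) = -865)
Pow(Add(Function('p')(27), J), Rational(1, 2)) = Pow(Add(19, -865), Rational(1, 2)) = Pow(-846, Rational(1, 2)) = Mul(3, I, Pow(94, Rational(1, 2)))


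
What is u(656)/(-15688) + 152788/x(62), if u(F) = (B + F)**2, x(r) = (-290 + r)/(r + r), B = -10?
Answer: -18582217369/223554 ≈ -83122.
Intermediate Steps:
x(r) = (-290 + r)/(2*r) (x(r) = (-290 + r)/((2*r)) = (-290 + r)*(1/(2*r)) = (-290 + r)/(2*r))
u(F) = (-10 + F)**2
u(656)/(-15688) + 152788/x(62) = (-10 + 656)**2/(-15688) + 152788/(((1/2)*(-290 + 62)/62)) = 646**2*(-1/15688) + 152788/(((1/2)*(1/62)*(-228))) = 417316*(-1/15688) + 152788/(-57/31) = -104329/3922 + 152788*(-31/57) = -104329/3922 - 4736428/57 = -18582217369/223554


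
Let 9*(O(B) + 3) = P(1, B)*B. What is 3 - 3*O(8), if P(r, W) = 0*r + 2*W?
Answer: -92/3 ≈ -30.667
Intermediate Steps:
P(r, W) = 2*W (P(r, W) = 0 + 2*W = 2*W)
O(B) = -3 + 2*B²/9 (O(B) = -3 + ((2*B)*B)/9 = -3 + (2*B²)/9 = -3 + 2*B²/9)
3 - 3*O(8) = 3 - 3*(-3 + (2/9)*8²) = 3 - 3*(-3 + (2/9)*64) = 3 - 3*(-3 + 128/9) = 3 - 3*101/9 = 3 - 101/3 = -92/3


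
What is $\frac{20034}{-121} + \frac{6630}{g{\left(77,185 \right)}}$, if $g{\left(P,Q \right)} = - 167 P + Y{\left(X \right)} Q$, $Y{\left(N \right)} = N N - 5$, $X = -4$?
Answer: $- \frac{3297731}{19844} \approx -166.18$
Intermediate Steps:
$Y{\left(N \right)} = -5 + N^{2}$ ($Y{\left(N \right)} = N^{2} - 5 = -5 + N^{2}$)
$g{\left(P,Q \right)} = - 167 P + 11 Q$ ($g{\left(P,Q \right)} = - 167 P + \left(-5 + \left(-4\right)^{2}\right) Q = - 167 P + \left(-5 + 16\right) Q = - 167 P + 11 Q$)
$\frac{20034}{-121} + \frac{6630}{g{\left(77,185 \right)}} = \frac{20034}{-121} + \frac{6630}{\left(-167\right) 77 + 11 \cdot 185} = 20034 \left(- \frac{1}{121}\right) + \frac{6630}{-12859 + 2035} = - \frac{20034}{121} + \frac{6630}{-10824} = - \frac{20034}{121} + 6630 \left(- \frac{1}{10824}\right) = - \frac{20034}{121} - \frac{1105}{1804} = - \frac{3297731}{19844}$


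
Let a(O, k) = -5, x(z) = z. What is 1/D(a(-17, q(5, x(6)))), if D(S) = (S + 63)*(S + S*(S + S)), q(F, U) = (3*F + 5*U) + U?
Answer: 1/2610 ≈ 0.00038314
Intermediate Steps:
q(F, U) = 3*F + 6*U
D(S) = (63 + S)*(S + 2*S²) (D(S) = (63 + S)*(S + S*(2*S)) = (63 + S)*(S + 2*S²))
1/D(a(-17, q(5, x(6)))) = 1/(-5*(63 + 2*(-5)² + 127*(-5))) = 1/(-5*(63 + 2*25 - 635)) = 1/(-5*(63 + 50 - 635)) = 1/(-5*(-522)) = 1/2610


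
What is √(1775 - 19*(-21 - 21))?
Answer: √2573 ≈ 50.725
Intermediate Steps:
√(1775 - 19*(-21 - 21)) = √(1775 - 19*(-42)) = √(1775 + 798) = √2573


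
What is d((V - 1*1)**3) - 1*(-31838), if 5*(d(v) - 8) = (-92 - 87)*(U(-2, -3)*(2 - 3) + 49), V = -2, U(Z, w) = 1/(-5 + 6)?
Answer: 150638/5 ≈ 30128.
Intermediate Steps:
U(Z, w) = 1 (U(Z, w) = 1/1 = 1)
d(v) = -8552/5 (d(v) = 8 + ((-92 - 87)*(1*(2 - 3) + 49))/5 = 8 + (-179*(1*(-1) + 49))/5 = 8 + (-179*(-1 + 49))/5 = 8 + (-179*48)/5 = 8 + (1/5)*(-8592) = 8 - 8592/5 = -8552/5)
d((V - 1*1)**3) - 1*(-31838) = -8552/5 - 1*(-31838) = -8552/5 + 31838 = 150638/5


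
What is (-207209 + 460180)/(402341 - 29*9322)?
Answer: 252971/132003 ≈ 1.9164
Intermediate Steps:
(-207209 + 460180)/(402341 - 29*9322) = 252971/(402341 - 270338) = 252971/132003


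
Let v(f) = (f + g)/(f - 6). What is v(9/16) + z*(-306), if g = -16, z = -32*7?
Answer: 5963575/87 ≈ 68547.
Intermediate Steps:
z = -224
v(f) = (-16 + f)/(-6 + f) (v(f) = (f - 16)/(f - 6) = (-16 + f)/(-6 + f))
v(9/16) + z*(-306) = (-16 + 9/16)/(-6 + 9/16) - 224*(-306) = (-16 + 9*(1/16))/(-6 + 9*(1/16)) + 68544 = (-16 + 9/16)/(-6 + 9/16) + 68544 = -247/16/(-87/16) + 68544 = -16/87*(-247/16) + 68544 = 247/87 + 68544 = 5963575/87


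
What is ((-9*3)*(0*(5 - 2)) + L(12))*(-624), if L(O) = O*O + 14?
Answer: -98592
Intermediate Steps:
L(O) = 14 + O² (L(O) = O² + 14 = 14 + O²)
((-9*3)*(0*(5 - 2)) + L(12))*(-624) = ((-9*3)*(0*(5 - 2)) + (14 + 12²))*(-624) = (-0*3 + (14 + 144))*(-624) = (-27*0 + 158)*(-624) = (0 + 158)*(-624) = 158*(-624) = -98592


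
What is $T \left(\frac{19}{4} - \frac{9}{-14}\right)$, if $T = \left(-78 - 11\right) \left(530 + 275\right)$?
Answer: $- \frac{1545485}{4} \approx -3.8637 \cdot 10^{5}$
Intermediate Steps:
$T = -71645$ ($T = \left(-89\right) 805 = -71645$)
$T \left(\frac{19}{4} - \frac{9}{-14}\right) = - 71645 \left(\frac{19}{4} - \frac{9}{-14}\right) = - 71645 \left(19 \cdot \frac{1}{4} - - \frac{9}{14}\right) = - 71645 \left(\frac{19}{4} + \frac{9}{14}\right) = \left(-71645\right) \frac{151}{28} = - \frac{1545485}{4}$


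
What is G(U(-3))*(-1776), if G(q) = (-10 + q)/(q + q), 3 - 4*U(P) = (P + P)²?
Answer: -21608/11 ≈ -1964.4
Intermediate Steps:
U(P) = ¾ - P² (U(P) = ¾ - (P + P)²/4 = ¾ - 4*P²/4 = ¾ - P²)
G(q) = (-10 + q)/(2*q) (G(q) = (-10 + q)/((2*q)) = (-10 + q)*(1/(2*q)) = (-10 + q)/(2*q))
G(U(-3))*(-1776) = ((-10 + (¾ - 1*(-3)²))/(2*(¾ - 1*(-3)²)))*(-1776) = ((-10 + (¾ - 1*9))/(2*(¾ - 1*9)))*(-1776) = ((-10 + (¾ - 9))/(2*(¾ - 9)))*(-1776) = ((-10 - 33/4)/(2*(-33/4)))*(-1776) = ((½)*(-4/33)*(-73/4))*(-1776) = (73/66)*(-1776) = -21608/11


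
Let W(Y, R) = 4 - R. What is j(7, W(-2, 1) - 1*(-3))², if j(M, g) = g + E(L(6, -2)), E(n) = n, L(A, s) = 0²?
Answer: 36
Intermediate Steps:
L(A, s) = 0
j(M, g) = g (j(M, g) = g + 0 = g)
j(7, W(-2, 1) - 1*(-3))² = ((4 - 1*1) - 1*(-3))² = ((4 - 1) + 3)² = (3 + 3)² = 6² = 36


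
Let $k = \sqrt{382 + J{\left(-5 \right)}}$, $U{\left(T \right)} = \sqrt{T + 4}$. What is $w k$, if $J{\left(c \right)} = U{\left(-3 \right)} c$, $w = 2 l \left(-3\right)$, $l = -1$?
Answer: $6 \sqrt{377} \approx 116.5$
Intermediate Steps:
$w = 6$ ($w = 2 \left(-1\right) \left(-3\right) = \left(-2\right) \left(-3\right) = 6$)
$U{\left(T \right)} = \sqrt{4 + T}$
$J{\left(c \right)} = c$ ($J{\left(c \right)} = \sqrt{4 - 3} c = \sqrt{1} c = 1 c = c$)
$k = \sqrt{377}$ ($k = \sqrt{382 - 5} = \sqrt{377} \approx 19.416$)
$w k = 6 \sqrt{377}$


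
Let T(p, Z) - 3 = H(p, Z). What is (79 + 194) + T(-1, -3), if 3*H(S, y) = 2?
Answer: 830/3 ≈ 276.67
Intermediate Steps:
H(S, y) = ⅔ (H(S, y) = (⅓)*2 = ⅔)
T(p, Z) = 11/3 (T(p, Z) = 3 + ⅔ = 11/3)
(79 + 194) + T(-1, -3) = (79 + 194) + 11/3 = 273 + 11/3 = 830/3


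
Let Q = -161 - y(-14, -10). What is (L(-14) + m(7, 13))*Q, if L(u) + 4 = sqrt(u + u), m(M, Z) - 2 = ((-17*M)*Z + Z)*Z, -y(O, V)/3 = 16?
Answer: 2253672 - 226*I*sqrt(7) ≈ 2.2537e+6 - 597.94*I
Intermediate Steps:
y(O, V) = -48 (y(O, V) = -3*16 = -48)
Q = -113 (Q = -161 - 1*(-48) = -161 + 48 = -113)
m(M, Z) = 2 + Z*(Z - 17*M*Z) (m(M, Z) = 2 + ((-17*M)*Z + Z)*Z = 2 + (-17*M*Z + Z)*Z = 2 + (Z - 17*M*Z)*Z = 2 + Z*(Z - 17*M*Z))
L(u) = -4 + sqrt(2)*sqrt(u) (L(u) = -4 + sqrt(u + u) = -4 + sqrt(2*u) = -4 + sqrt(2)*sqrt(u))
(L(-14) + m(7, 13))*Q = ((-4 + sqrt(2)*sqrt(-14)) + (2 + 13**2 - 17*7*13**2))*(-113) = ((-4 + sqrt(2)*(I*sqrt(14))) + (2 + 169 - 17*7*169))*(-113) = ((-4 + 2*I*sqrt(7)) + (2 + 169 - 20111))*(-113) = ((-4 + 2*I*sqrt(7)) - 19940)*(-113) = (-19944 + 2*I*sqrt(7))*(-113) = 2253672 - 226*I*sqrt(7)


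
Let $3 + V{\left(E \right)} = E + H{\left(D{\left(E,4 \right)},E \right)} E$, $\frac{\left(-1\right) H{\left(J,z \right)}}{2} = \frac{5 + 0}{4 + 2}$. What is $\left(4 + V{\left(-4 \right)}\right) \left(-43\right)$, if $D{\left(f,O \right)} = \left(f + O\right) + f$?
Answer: $- \frac{473}{3} \approx -157.67$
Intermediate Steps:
$D{\left(f,O \right)} = O + 2 f$ ($D{\left(f,O \right)} = \left(O + f\right) + f = O + 2 f$)
$H{\left(J,z \right)} = - \frac{5}{3}$ ($H{\left(J,z \right)} = - 2 \frac{5 + 0}{4 + 2} = - 2 \cdot \frac{5}{6} = - 2 \cdot 5 \cdot \frac{1}{6} = \left(-2\right) \frac{5}{6} = - \frac{5}{3}$)
$V{\left(E \right)} = -3 - \frac{2 E}{3}$ ($V{\left(E \right)} = -3 + \left(E - \frac{5 E}{3}\right) = -3 - \frac{2 E}{3}$)
$\left(4 + V{\left(-4 \right)}\right) \left(-43\right) = \left(4 - \frac{1}{3}\right) \left(-43\right) = \frac{11}{3} \left(-43\right) = - \frac{473}{3}$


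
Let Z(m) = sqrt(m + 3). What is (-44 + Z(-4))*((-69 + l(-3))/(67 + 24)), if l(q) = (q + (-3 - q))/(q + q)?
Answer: 3014/91 - 137*I/182 ≈ 33.121 - 0.75275*I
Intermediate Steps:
l(q) = -3/(2*q) (l(q) = -3*1/(2*q) = -3/(2*q))
Z(m) = sqrt(3 + m)
(-44 + Z(-4))*((-69 + l(-3))/(67 + 24)) = (-44 + sqrt(3 - 4))*((-69 - 3/2/(-3))/(67 + 24)) = (-44 + sqrt(-1))*((-69 - 3/2*(-1/3))/91) = (-44 + I)*((-69 + 1/2)*(1/91)) = (-44 + I)*(-137/2*1/91) = (-44 + I)*(-137/182) = 3014/91 - 137*I/182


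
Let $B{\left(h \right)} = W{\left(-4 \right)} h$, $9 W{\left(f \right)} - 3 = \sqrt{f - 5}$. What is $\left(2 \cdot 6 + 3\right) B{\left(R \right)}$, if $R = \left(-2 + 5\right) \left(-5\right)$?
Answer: $-75 - 75 i \approx -75.0 - 75.0 i$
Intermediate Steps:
$W{\left(f \right)} = \frac{1}{3} + \frac{\sqrt{-5 + f}}{9}$ ($W{\left(f \right)} = \frac{1}{3} + \frac{\sqrt{f - 5}}{9} = \frac{1}{3} + \frac{\sqrt{-5 + f}}{9}$)
$R = -15$ ($R = 3 \left(-5\right) = -15$)
$B{\left(h \right)} = h \left(\frac{1}{3} + \frac{i}{3}\right)$ ($B{\left(h \right)} = \left(\frac{1}{3} + \frac{\sqrt{-5 - 4}}{9}\right) h = \left(\frac{1}{3} + \frac{\sqrt{-9}}{9}\right) h = \left(\frac{1}{3} + \frac{3 i}{9}\right) h = \left(\frac{1}{3} + \frac{i}{3}\right) h = h \left(\frac{1}{3} + \frac{i}{3}\right)$)
$\left(2 \cdot 6 + 3\right) B{\left(R \right)} = \left(2 \cdot 6 + 3\right) \frac{1}{3} \left(-15\right) \left(1 + i\right) = \left(12 + 3\right) \left(-5 - 5 i\right) = 15 \left(-5 - 5 i\right) = -75 - 75 i$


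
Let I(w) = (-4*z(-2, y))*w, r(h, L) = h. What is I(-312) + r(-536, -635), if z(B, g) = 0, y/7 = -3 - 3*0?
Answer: -536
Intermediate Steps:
y = -21 (y = 7*(-3 - 3*0) = 7*(-3 + 0) = 7*(-3) = -21)
I(w) = 0 (I(w) = (-4*0)*w = 0*w = 0)
I(-312) + r(-536, -635) = 0 - 536 = -536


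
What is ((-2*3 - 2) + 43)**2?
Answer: 1225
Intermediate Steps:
((-2*3 - 2) + 43)**2 = ((-6 - 2) + 43)**2 = (-8 + 43)**2 = 35**2 = 1225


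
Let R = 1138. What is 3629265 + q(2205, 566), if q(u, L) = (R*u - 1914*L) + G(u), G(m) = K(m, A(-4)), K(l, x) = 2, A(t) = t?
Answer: 5055233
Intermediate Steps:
G(m) = 2
q(u, L) = 2 - 1914*L + 1138*u (q(u, L) = (1138*u - 1914*L) + 2 = (-1914*L + 1138*u) + 2 = 2 - 1914*L + 1138*u)
3629265 + q(2205, 566) = 3629265 + (2 - 1914*566 + 1138*2205) = 3629265 + (2 - 1083324 + 2509290) = 3629265 + 1425968 = 5055233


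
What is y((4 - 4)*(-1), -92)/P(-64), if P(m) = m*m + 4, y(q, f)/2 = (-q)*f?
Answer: 0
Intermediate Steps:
y(q, f) = -2*f*q (y(q, f) = 2*((-q)*f) = 2*(-f*q) = -2*f*q)
P(m) = 4 + m² (P(m) = m² + 4 = 4 + m²)
y((4 - 4)*(-1), -92)/P(-64) = (-2*(-92)*(4 - 4)*(-1))/(4 + (-64)²) = (-2*(-92)*0*(-1))/(4 + 4096) = -2*(-92)*0/4100 = 0*(1/4100) = 0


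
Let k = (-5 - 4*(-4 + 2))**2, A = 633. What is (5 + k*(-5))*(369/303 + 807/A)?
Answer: -2124880/21311 ≈ -99.708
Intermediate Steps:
k = 9 (k = (-5 - 4*(-2))**2 = (-5 + 8)**2 = 3**2 = 9)
(5 + k*(-5))*(369/303 + 807/A) = (5 + 9*(-5))*(369/303 + 807/633) = (5 - 45)*(369*(1/303) + 807*(1/633)) = -40*(123/101 + 269/211) = -40*53122/21311 = -2124880/21311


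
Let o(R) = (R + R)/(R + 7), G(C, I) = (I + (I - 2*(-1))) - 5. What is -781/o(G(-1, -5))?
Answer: -2343/13 ≈ -180.23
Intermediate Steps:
G(C, I) = -3 + 2*I (G(C, I) = (I + (I + 2)) - 5 = (I + (2 + I)) - 5 = (2 + 2*I) - 5 = -3 + 2*I)
o(R) = 2*R/(7 + R) (o(R) = (2*R)/(7 + R) = 2*R/(7 + R))
-781/o(G(-1, -5)) = -781*(7 + (-3 + 2*(-5)))/(2*(-3 + 2*(-5))) = -781*(7 + (-3 - 10))/(2*(-3 - 10)) = -781/(2*(-13)/(7 - 13)) = -781/(2*(-13)/(-6)) = -781/(2*(-13)*(-1/6)) = -781/13/3 = -781*3/13 = -2343/13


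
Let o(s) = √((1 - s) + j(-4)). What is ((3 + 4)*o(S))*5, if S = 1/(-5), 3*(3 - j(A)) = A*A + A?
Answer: 7*√5 ≈ 15.652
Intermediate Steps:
j(A) = 3 - A/3 - A²/3 (j(A) = 3 - (A*A + A)/3 = 3 - (A² + A)/3 = 3 - (A + A²)/3 = 3 + (-A/3 - A²/3) = 3 - A/3 - A²/3)
S = -⅕ ≈ -0.20000
o(s) = √(-s) (o(s) = √((1 - s) + (3 - ⅓*(-4) - ⅓*(-4)²)) = √((1 - s) + (3 + 4/3 - ⅓*16)) = √((1 - s) + (3 + 4/3 - 16/3)) = √((1 - s) - 1) = √(-s))
((3 + 4)*o(S))*5 = ((3 + 4)*√(-1*(-⅕)))*5 = (7*√(⅕))*5 = (7*(√5/5))*5 = (7*√5/5)*5 = 7*√5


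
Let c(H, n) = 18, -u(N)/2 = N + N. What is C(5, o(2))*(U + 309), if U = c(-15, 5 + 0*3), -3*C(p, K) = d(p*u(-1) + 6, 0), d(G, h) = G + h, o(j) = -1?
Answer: -2834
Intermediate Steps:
u(N) = -4*N (u(N) = -2*(N + N) = -4*N)
C(p, K) = -2 - 4*p/3 (C(p, K) = -((p*(-4*(-1)) + 6) + 0)/3 = -((p*4 + 6) + 0)/3 = -((4*p + 6) + 0)/3 = -((6 + 4*p) + 0)/3 = -(6 + 4*p)/3 = -2 - 4*p/3)
U = 18
C(5, o(2))*(U + 309) = (-2 - 4/3*5)*(18 + 309) = (-2 - 20/3)*327 = -26/3*327 = -2834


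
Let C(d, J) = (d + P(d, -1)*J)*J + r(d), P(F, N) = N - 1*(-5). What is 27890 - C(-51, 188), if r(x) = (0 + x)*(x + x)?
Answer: -109100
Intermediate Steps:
P(F, N) = 5 + N (P(F, N) = N + 5 = 5 + N)
r(x) = 2*x² (r(x) = x*(2*x) = 2*x²)
C(d, J) = 2*d² + J*(d + 4*J) (C(d, J) = (d + (5 - 1)*J)*J + 2*d² = (d + 4*J)*J + 2*d² = J*(d + 4*J) + 2*d² = 2*d² + J*(d + 4*J))
27890 - C(-51, 188) = 27890 - (2*(-51)² + 4*188² + 188*(-51)) = 27890 - (2*2601 + 4*35344 - 9588) = 27890 - (5202 + 141376 - 9588) = 27890 - 1*136990 = 27890 - 136990 = -109100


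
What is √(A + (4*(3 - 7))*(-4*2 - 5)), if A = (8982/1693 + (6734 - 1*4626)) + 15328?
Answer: √50587303882/1693 ≈ 132.85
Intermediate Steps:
A = 29528130/1693 (A = (8982*(1/1693) + (6734 - 4626)) + 15328 = (8982/1693 + 2108) + 15328 = 3577826/1693 + 15328 = 29528130/1693 ≈ 17441.)
√(A + (4*(3 - 7))*(-4*2 - 5)) = √(29528130/1693 + (4*(3 - 7))*(-4*2 - 5)) = √(29528130/1693 + (4*(-4))*(-8 - 5)) = √(29528130/1693 - 16*(-13)) = √(29528130/1693 + 208) = √(29880274/1693) = √50587303882/1693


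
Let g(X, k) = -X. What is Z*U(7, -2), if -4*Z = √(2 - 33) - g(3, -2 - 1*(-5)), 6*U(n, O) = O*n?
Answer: 7/4 + 7*I*√31/12 ≈ 1.75 + 3.2479*I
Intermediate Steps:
U(n, O) = O*n/6 (U(n, O) = (O*n)/6 = O*n/6)
Z = -¾ - I*√31/4 (Z = -(√(2 - 33) - (-1)*3)/4 = -(√(-31) - 1*(-3))/4 = -(I*√31 + 3)/4 = -(3 + I*√31)/4 = -¾ - I*√31/4 ≈ -0.75 - 1.3919*I)
Z*U(7, -2) = (-¾ - I*√31/4)*((⅙)*(-2)*7) = (-¾ - I*√31/4)*(-7/3) = 7/4 + 7*I*√31/12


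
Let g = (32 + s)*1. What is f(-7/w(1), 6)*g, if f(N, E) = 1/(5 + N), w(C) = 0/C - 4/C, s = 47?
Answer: 316/27 ≈ 11.704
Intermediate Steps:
w(C) = -4/C (w(C) = 0 - 4/C = -4/C)
g = 79 (g = (32 + 47)*1 = 79*1 = 79)
f(-7/w(1), 6)*g = 79/(5 - 7/((-4/1))) = 79/(5 - 7/((-4*1))) = 79/(5 - 7/(-4)) = 79/(5 - 7*(-1/4)) = 79/(5 + 7/4) = 79/(27/4) = (4/27)*79 = 316/27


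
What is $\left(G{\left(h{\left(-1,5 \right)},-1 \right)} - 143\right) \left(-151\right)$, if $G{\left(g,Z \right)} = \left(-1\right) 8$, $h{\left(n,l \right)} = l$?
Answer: $22801$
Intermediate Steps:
$G{\left(g,Z \right)} = -8$
$\left(G{\left(h{\left(-1,5 \right)},-1 \right)} - 143\right) \left(-151\right) = \left(-8 - 143\right) \left(-151\right) = \left(-151\right) \left(-151\right) = 22801$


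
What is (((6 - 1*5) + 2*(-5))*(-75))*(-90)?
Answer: -60750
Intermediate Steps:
(((6 - 1*5) + 2*(-5))*(-75))*(-90) = (((6 - 5) - 10)*(-75))*(-90) = ((1 - 10)*(-75))*(-90) = -9*(-75)*(-90) = 675*(-90) = -60750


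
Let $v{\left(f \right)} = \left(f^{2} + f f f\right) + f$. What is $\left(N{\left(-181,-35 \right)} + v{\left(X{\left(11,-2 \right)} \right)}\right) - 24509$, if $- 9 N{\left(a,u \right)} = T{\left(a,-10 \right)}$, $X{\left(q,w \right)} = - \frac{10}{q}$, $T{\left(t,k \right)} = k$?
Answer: $- \frac{293589991}{11979} \approx -24509.0$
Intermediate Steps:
$N{\left(a,u \right)} = \frac{10}{9}$ ($N{\left(a,u \right)} = \left(- \frac{1}{9}\right) \left(-10\right) = \frac{10}{9}$)
$v{\left(f \right)} = f + f^{2} + f^{3}$ ($v{\left(f \right)} = \left(f^{2} + f^{2} f\right) + f = \left(f^{2} + f^{3}\right) + f = f + f^{2} + f^{3}$)
$\left(N{\left(-181,-35 \right)} + v{\left(X{\left(11,-2 \right)} \right)}\right) - 24509 = \left(\frac{10}{9} + - \frac{10}{11} \left(1 - \frac{10}{11} + \left(- \frac{10}{11}\right)^{2}\right)\right) - 24509 = \left(\frac{10}{9} + \left(-10\right) \frac{1}{11} \left(1 - \frac{10}{11} + \left(\left(-10\right) \frac{1}{11}\right)^{2}\right)\right) - 24509 = \left(\frac{10}{9} - \frac{10 \left(1 - \frac{10}{11} + \left(- \frac{10}{11}\right)^{2}\right)}{11}\right) - 24509 = \left(\frac{10}{9} - \frac{10 \left(1 - \frac{10}{11} + \frac{100}{121}\right)}{11}\right) - 24509 = \left(\frac{10}{9} - \frac{1110}{1331}\right) - 24509 = \frac{3320}{11979} - 24509 = - \frac{293589991}{11979}$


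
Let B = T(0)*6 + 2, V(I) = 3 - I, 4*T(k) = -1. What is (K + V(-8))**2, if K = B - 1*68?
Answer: 12769/4 ≈ 3192.3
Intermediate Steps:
T(k) = -1/4 (T(k) = (1/4)*(-1) = -1/4)
B = 1/2 (B = -1/4*6 + 2 = -3/2 + 2 = 1/2 ≈ 0.50000)
K = -135/2 (K = 1/2 - 1*68 = 1/2 - 68 = -135/2 ≈ -67.500)
(K + V(-8))**2 = (-135/2 + (3 - 1*(-8)))**2 = (-135/2 + (3 + 8))**2 = (-135/2 + 11)**2 = (-113/2)**2 = 12769/4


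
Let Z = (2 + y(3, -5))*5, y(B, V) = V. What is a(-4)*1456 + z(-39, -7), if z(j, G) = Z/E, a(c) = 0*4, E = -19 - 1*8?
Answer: 5/9 ≈ 0.55556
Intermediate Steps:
E = -27 (E = -19 - 8 = -27)
a(c) = 0
Z = -15 (Z = (2 - 5)*5 = -3*5 = -15)
z(j, G) = 5/9 (z(j, G) = -15/(-27) = -15*(-1/27) = 5/9)
a(-4)*1456 + z(-39, -7) = 0*1456 + 5/9 = 0 + 5/9 = 5/9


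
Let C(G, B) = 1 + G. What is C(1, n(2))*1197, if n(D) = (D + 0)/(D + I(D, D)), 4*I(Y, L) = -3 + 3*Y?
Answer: 2394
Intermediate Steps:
I(Y, L) = -3/4 + 3*Y/4 (I(Y, L) = (-3 + 3*Y)/4 = -3/4 + 3*Y/4)
n(D) = D/(-3/4 + 7*D/4) (n(D) = (D + 0)/(D + (-3/4 + 3*D/4)) = D/(-3/4 + 7*D/4))
C(1, n(2))*1197 = (1 + 1)*1197 = 2*1197 = 2394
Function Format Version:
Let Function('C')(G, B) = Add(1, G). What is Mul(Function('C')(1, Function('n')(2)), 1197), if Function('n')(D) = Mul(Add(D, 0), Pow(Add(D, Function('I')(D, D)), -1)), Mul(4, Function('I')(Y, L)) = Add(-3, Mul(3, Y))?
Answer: 2394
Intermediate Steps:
Function('I')(Y, L) = Add(Rational(-3, 4), Mul(Rational(3, 4), Y)) (Function('I')(Y, L) = Mul(Rational(1, 4), Add(-3, Mul(3, Y))) = Add(Rational(-3, 4), Mul(Rational(3, 4), Y)))
Function('n')(D) = Mul(D, Pow(Add(Rational(-3, 4), Mul(Rational(7, 4), D)), -1)) (Function('n')(D) = Mul(Add(D, 0), Pow(Add(D, Add(Rational(-3, 4), Mul(Rational(3, 4), D))), -1)) = Mul(D, Pow(Add(Rational(-3, 4), Mul(Rational(7, 4), D)), -1)))
Mul(Function('C')(1, Function('n')(2)), 1197) = Mul(Add(1, 1), 1197) = Mul(2, 1197) = 2394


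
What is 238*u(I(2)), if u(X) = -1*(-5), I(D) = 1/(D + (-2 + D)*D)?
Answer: 1190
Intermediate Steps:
I(D) = 1/(D + D*(-2 + D))
u(X) = 5
238*u(I(2)) = 238*5 = 1190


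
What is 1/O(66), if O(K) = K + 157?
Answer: 1/223 ≈ 0.0044843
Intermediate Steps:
O(K) = 157 + K
1/O(66) = 1/(157 + 66) = 1/223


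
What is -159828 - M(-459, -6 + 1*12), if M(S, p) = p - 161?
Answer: -159673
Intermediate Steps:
M(S, p) = -161 + p
-159828 - M(-459, -6 + 1*12) = -159828 - (-161 + (-6 + 1*12)) = -159828 - (-161 + (-6 + 12)) = -159828 - (-161 + 6) = -159828 - 1*(-155) = -159828 + 155 = -159673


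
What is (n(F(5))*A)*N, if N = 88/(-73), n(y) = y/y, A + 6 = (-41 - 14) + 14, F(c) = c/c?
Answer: 4136/73 ≈ 56.658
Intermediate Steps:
F(c) = 1
A = -47 (A = -6 + ((-41 - 14) + 14) = -6 + (-55 + 14) = -6 - 41 = -47)
n(y) = 1
N = -88/73 (N = 88*(-1/73) = -88/73 ≈ -1.2055)
(n(F(5))*A)*N = (1*(-47))*(-88/73) = -47*(-88/73) = 4136/73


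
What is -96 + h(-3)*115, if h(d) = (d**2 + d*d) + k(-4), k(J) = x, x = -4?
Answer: 1514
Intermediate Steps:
k(J) = -4
h(d) = -4 + 2*d**2 (h(d) = (d**2 + d*d) - 4 = (d**2 + d**2) - 4 = 2*d**2 - 4 = -4 + 2*d**2)
-96 + h(-3)*115 = -96 + (-4 + 2*(-3)**2)*115 = -96 + (-4 + 2*9)*115 = -96 + (-4 + 18)*115 = -96 + 14*115 = -96 + 1610 = 1514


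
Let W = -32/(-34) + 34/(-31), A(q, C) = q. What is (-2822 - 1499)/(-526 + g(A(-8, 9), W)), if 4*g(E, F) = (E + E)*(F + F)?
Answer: 2277167/276546 ≈ 8.2343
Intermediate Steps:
W = -82/527 (W = -32*(-1/34) + 34*(-1/31) = 16/17 - 34/31 = -82/527 ≈ -0.15560)
g(E, F) = E*F (g(E, F) = ((E + E)*(F + F))/4 = ((2*E)*(2*F))/4 = (4*E*F)/4 = E*F)
(-2822 - 1499)/(-526 + g(A(-8, 9), W)) = (-2822 - 1499)/(-526 - 8*(-82/527)) = -4321/(-526 + 656/527) = -4321/(-276546/527) = -4321*(-527/276546) = 2277167/276546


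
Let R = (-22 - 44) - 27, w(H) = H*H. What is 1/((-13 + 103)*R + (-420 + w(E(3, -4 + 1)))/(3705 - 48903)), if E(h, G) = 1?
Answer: -45198/378306841 ≈ -0.00011947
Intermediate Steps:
w(H) = H²
R = -93 (R = -66 - 27 = -93)
1/((-13 + 103)*R + (-420 + w(E(3, -4 + 1)))/(3705 - 48903)) = 1/((-13 + 103)*(-93) + (-420 + 1²)/(3705 - 48903)) = 1/(90*(-93) + (-420 + 1)/(-45198)) = 1/(-8370 - 419*(-1/45198)) = 1/(-8370 + 419/45198) = 1/(-378306841/45198) = -45198/378306841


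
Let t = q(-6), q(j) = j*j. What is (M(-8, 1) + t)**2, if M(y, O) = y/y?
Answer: 1369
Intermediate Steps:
M(y, O) = 1
q(j) = j**2
t = 36 (t = (-6)**2 = 36)
(M(-8, 1) + t)**2 = (1 + 36)**2 = 37**2 = 1369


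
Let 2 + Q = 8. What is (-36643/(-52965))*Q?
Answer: 73286/17655 ≈ 4.1510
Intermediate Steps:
Q = 6 (Q = -2 + 8 = 6)
(-36643/(-52965))*Q = -36643/(-52965)*6 = -36643*(-1/52965)*6 = (36643/52965)*6 = 73286/17655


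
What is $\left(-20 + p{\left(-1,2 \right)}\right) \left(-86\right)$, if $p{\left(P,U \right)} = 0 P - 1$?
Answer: $1806$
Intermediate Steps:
$p{\left(P,U \right)} = -1$ ($p{\left(P,U \right)} = 0 - 1 = -1$)
$\left(-20 + p{\left(-1,2 \right)}\right) \left(-86\right) = \left(-20 - 1\right) \left(-86\right) = \left(-21\right) \left(-86\right) = 1806$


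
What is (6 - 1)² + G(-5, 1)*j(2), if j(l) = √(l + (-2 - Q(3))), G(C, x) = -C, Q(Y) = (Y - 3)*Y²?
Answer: 25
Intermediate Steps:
Q(Y) = Y²*(-3 + Y) (Q(Y) = (-3 + Y)*Y² = Y²*(-3 + Y))
j(l) = √(-2 + l) (j(l) = √(l + (-2 - 3²*(-3 + 3))) = √(l + (-2 - 9*0)) = √(l + (-2 - 1*0)) = √(l + (-2 + 0)) = √(l - 2) = √(-2 + l))
(6 - 1)² + G(-5, 1)*j(2) = (6 - 1)² + (-1*(-5))*√(-2 + 2) = 5² + 5*√0 = 25 + 5*0 = 25 + 0 = 25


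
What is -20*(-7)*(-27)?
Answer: -3780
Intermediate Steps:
-20*(-7)*(-27) = 140*(-27) = -3780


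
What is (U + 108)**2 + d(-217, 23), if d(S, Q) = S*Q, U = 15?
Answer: 10138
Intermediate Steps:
d(S, Q) = Q*S
(U + 108)**2 + d(-217, 23) = (15 + 108)**2 + 23*(-217) = 123**2 - 4991 = 15129 - 4991 = 10138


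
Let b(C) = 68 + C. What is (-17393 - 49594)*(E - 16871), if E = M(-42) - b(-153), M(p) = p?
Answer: 1127257236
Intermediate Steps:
E = 43 (E = -42 - (68 - 153) = -42 - 1*(-85) = -42 + 85 = 43)
(-17393 - 49594)*(E - 16871) = (-17393 - 49594)*(43 - 16871) = -66987*(-16828) = 1127257236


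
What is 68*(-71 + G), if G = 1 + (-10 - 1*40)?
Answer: -8160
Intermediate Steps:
G = -49 (G = 1 + (-10 - 40) = 1 - 50 = -49)
68*(-71 + G) = 68*(-71 - 49) = 68*(-120) = -8160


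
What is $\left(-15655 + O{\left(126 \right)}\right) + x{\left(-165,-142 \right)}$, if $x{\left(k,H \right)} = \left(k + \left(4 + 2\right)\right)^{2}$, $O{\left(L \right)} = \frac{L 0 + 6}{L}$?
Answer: $\frac{202147}{21} \approx 9626.0$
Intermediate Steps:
$O{\left(L \right)} = \frac{6}{L}$ ($O{\left(L \right)} = \frac{0 + 6}{L} = \frac{6}{L}$)
$x{\left(k,H \right)} = \left(6 + k\right)^{2}$ ($x{\left(k,H \right)} = \left(k + 6\right)^{2} = \left(6 + k\right)^{2}$)
$\left(-15655 + O{\left(126 \right)}\right) + x{\left(-165,-142 \right)} = \left(-15655 + \frac{6}{126}\right) + \left(6 - 165\right)^{2} = \left(-15655 + 6 \cdot \frac{1}{126}\right) + \left(-159\right)^{2} = \left(-15655 + \frac{1}{21}\right) + 25281 = - \frac{328754}{21} + 25281 = \frac{202147}{21}$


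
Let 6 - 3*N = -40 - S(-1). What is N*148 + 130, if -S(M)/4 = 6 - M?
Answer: 1018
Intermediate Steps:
S(M) = -24 + 4*M (S(M) = -4*(6 - M) = -24 + 4*M)
N = 6 (N = 2 - (-40 - (-24 + 4*(-1)))/3 = 2 - (-40 - (-24 - 4))/3 = 2 - (-40 - 1*(-28))/3 = 2 - (-40 + 28)/3 = 2 - ⅓*(-12) = 2 + 4 = 6)
N*148 + 130 = 6*148 + 130 = 888 + 130 = 1018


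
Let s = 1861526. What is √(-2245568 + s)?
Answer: I*√384042 ≈ 619.71*I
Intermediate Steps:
√(-2245568 + s) = √(-2245568 + 1861526) = √(-384042) = I*√384042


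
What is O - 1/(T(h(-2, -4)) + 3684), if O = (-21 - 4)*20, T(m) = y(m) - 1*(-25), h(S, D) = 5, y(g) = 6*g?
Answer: -1869501/3739 ≈ -500.00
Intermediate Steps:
T(m) = 25 + 6*m (T(m) = 6*m - 1*(-25) = 6*m + 25 = 25 + 6*m)
O = -500 (O = -25*20 = -500)
O - 1/(T(h(-2, -4)) + 3684) = -500 - 1/((25 + 6*5) + 3684) = -500 - 1/((25 + 30) + 3684) = -500 - 1/(55 + 3684) = -500 - 1/3739 = -1869501/3739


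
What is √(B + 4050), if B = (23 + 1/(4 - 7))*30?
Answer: √4730 ≈ 68.775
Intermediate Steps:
B = 680 (B = (23 + 1/(-3))*30 = (23 - ⅓)*30 = (68/3)*30 = 680)
√(B + 4050) = √(680 + 4050) = √4730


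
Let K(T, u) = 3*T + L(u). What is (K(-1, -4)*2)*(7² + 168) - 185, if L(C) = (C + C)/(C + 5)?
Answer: -4959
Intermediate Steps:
L(C) = 2*C/(5 + C) (L(C) = (2*C)/(5 + C) = 2*C/(5 + C))
K(T, u) = 3*T + 2*u/(5 + u)
(K(-1, -4)*2)*(7² + 168) - 185 = (((2*(-4) + 3*(-1)*(5 - 4))/(5 - 4))*2)*(7² + 168) - 185 = (((-8 + 3*(-1)*1)/1)*2)*(49 + 168) - 185 = ((1*(-8 - 3))*2)*217 - 185 = ((1*(-11))*2)*217 - 185 = -11*2*217 - 185 = -22*217 - 185 = -4774 - 185 = -4959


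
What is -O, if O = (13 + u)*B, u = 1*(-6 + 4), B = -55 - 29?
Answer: 924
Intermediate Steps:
B = -84
u = -2 (u = 1*(-2) = -2)
O = -924 (O = (13 - 2)*(-84) = 11*(-84) = -924)
-O = -1*(-924) = 924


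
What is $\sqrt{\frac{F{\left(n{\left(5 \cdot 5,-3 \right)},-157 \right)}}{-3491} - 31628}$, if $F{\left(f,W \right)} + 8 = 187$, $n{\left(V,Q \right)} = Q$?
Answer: $\frac{i \sqrt{385453622757}}{3491} \approx 177.84 i$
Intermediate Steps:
$F{\left(f,W \right)} = 179$ ($F{\left(f,W \right)} = -8 + 187 = 179$)
$\sqrt{\frac{F{\left(n{\left(5 \cdot 5,-3 \right)},-157 \right)}}{-3491} - 31628} = \sqrt{\frac{179}{-3491} - 31628} = \sqrt{179 \left(- \frac{1}{3491}\right) - 31628} = \sqrt{- \frac{179}{3491} - 31628} = \sqrt{- \frac{110413527}{3491}} = \frac{i \sqrt{385453622757}}{3491}$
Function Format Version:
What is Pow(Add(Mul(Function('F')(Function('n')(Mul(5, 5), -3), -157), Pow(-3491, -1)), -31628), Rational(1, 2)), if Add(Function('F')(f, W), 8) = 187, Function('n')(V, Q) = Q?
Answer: Mul(Rational(1, 3491), I, Pow(385453622757, Rational(1, 2))) ≈ Mul(177.84, I)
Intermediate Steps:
Function('F')(f, W) = 179 (Function('F')(f, W) = Add(-8, 187) = 179)
Pow(Add(Mul(Function('F')(Function('n')(Mul(5, 5), -3), -157), Pow(-3491, -1)), -31628), Rational(1, 2)) = Pow(Add(Mul(179, Pow(-3491, -1)), -31628), Rational(1, 2)) = Pow(Add(Mul(179, Rational(-1, 3491)), -31628), Rational(1, 2)) = Pow(Add(Rational(-179, 3491), -31628), Rational(1, 2)) = Pow(Rational(-110413527, 3491), Rational(1, 2)) = Mul(Rational(1, 3491), I, Pow(385453622757, Rational(1, 2)))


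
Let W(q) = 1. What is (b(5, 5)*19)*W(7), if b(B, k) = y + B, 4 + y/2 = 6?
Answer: 171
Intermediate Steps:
y = 4 (y = -8 + 2*6 = -8 + 12 = 4)
b(B, k) = 4 + B
(b(5, 5)*19)*W(7) = ((4 + 5)*19)*1 = (9*19)*1 = 171*1 = 171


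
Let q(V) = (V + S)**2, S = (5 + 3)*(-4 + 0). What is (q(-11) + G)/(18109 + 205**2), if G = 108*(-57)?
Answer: -4307/60134 ≈ -0.071623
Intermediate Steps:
S = -32 (S = 8*(-4) = -32)
q(V) = (-32 + V)**2 (q(V) = (V - 32)**2 = (-32 + V)**2)
G = -6156
(q(-11) + G)/(18109 + 205**2) = ((-32 - 11)**2 - 6156)/(18109 + 205**2) = ((-43)**2 - 6156)/(18109 + 42025) = (1849 - 6156)/60134 = -4307*1/60134 = -4307/60134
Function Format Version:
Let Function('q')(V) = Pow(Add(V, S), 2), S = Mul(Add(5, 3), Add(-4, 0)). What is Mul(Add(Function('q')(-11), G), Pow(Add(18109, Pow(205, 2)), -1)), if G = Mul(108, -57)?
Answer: Rational(-4307, 60134) ≈ -0.071623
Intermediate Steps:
S = -32 (S = Mul(8, -4) = -32)
Function('q')(V) = Pow(Add(-32, V), 2) (Function('q')(V) = Pow(Add(V, -32), 2) = Pow(Add(-32, V), 2))
G = -6156
Mul(Add(Function('q')(-11), G), Pow(Add(18109, Pow(205, 2)), -1)) = Mul(Add(Pow(Add(-32, -11), 2), -6156), Pow(Add(18109, Pow(205, 2)), -1)) = Mul(Add(Pow(-43, 2), -6156), Pow(Add(18109, 42025), -1)) = Mul(Add(1849, -6156), Pow(60134, -1)) = Mul(-4307, Rational(1, 60134)) = Rational(-4307, 60134)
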